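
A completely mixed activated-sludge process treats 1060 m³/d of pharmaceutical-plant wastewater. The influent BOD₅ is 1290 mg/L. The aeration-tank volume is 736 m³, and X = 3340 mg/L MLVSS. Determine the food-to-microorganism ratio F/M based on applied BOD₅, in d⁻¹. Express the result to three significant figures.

F/M = Q·S₀ / (V·X) = 1060 × 1290 / (736.0 × 3340) = 0.5563 g BOD₅·(g VSS·d)⁻¹.

F/M ≈ 0.556 d⁻¹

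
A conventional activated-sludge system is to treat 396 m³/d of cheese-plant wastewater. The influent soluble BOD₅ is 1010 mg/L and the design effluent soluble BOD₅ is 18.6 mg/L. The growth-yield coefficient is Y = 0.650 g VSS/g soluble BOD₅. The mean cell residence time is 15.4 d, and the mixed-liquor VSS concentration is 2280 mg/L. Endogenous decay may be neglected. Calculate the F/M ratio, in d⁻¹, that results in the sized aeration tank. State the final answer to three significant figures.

F/M ≈ 0.102 d⁻¹

Biomass mass balance (decay neglected): V·X = Y·Q·(S₀ − S)·θ_c, so V = 0.650 × 396 × (1010 − 18.6) × 15.4 / 2280 = 1724 m³.
F/M = applied load / biomass = Q·S₀/(V·X) = 396 × 1010 / (1724 × 2280) = 0.1018 d⁻¹.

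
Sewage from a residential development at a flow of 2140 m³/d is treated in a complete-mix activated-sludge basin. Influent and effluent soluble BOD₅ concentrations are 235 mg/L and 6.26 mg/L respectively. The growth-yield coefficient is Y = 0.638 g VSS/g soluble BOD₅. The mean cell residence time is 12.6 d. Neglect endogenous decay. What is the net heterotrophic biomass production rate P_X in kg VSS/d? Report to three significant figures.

P_X ≈ 312 kg VSS/d

With endogenous decay neglected, the observed yield equals the true yield: Y_obs = Y = 0.638 g VSS/g soluble BOD₅.
Mass of soluble BOD₅ removed per day: Q(S₀ − S) = 2140 × 228.7 g/m³ = 489.5 kg/d.
So the net sludge growth is P_X = 0.6380 × 489.5 = 312.3 kg VSS/d.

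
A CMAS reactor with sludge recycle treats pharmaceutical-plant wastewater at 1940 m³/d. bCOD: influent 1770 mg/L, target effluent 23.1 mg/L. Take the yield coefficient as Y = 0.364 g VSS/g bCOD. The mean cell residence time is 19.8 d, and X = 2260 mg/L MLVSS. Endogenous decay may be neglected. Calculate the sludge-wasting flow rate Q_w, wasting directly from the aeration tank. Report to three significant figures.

Q_w ≈ 546 m³/d

V·X = Y·Q·ΔS·θ_c gives V = 0.364 × 1940 × (1770 − 23.1) × 19.8 / 2260 = 10808 m³.
Wasting from the aeration tank: Q_w = V / θ_c = 10808 / 19.8 = 545.8 m³/d.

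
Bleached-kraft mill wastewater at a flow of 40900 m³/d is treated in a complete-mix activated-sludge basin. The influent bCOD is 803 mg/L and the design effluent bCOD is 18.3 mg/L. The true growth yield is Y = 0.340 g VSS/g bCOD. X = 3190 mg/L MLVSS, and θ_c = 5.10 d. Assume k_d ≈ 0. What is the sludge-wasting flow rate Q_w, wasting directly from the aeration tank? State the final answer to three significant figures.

Biomass mass balance (decay neglected): V·X = Y·Q·(S₀ − S)·θ_c, so V = 0.340 × 40900 × (803 − 18.3) × 5.10 / 3190 = 17446 m³.
For wasting at MLVSS concentration, Q_w = V/θ_c = 17446/5.10 = 3421 m³/d.

Q_w ≈ 3420 m³/d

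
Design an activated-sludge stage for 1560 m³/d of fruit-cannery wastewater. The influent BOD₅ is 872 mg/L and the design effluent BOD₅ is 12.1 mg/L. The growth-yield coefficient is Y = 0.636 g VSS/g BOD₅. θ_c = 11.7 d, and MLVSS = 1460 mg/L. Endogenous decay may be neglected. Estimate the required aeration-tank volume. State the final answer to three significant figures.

V ≈ 6840 m³

V·X = Y·Q·ΔS·θ_c gives V = 0.636 × 1560 × (872 − 12.1) × 11.7 / 1460 = 6837 m³.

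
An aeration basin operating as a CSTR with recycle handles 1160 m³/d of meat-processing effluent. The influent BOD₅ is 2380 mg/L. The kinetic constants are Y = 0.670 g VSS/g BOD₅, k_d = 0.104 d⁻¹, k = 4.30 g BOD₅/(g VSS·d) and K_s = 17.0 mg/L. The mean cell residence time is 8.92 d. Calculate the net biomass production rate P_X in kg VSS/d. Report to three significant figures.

Effluent substrate depends only on kinetics and SRT: S = K_s(1 + k_d θ_c) / [θ_c(Yk − k_d) − 1] = 17.0 × (1 + 0.104 × 8.92) / [8.92 × (0.670 × 4.30 − 0.104) − 1] = 32.77 / 23.77 = 1.379 mg/L.
Y_obs = Y / (1 + k_d θ_c) = 0.670 / (1 + 0.104 × 8.92) = 0.670 / 1.928 = 0.3476.
Substrate removed = Q·(S₀ − S) = 1160 m³/d × (2380 − 1.38) g/m³ = 2.76×10^6 g/d = 2759 kg/d.
Net biomass production P_X = Y_obs × Q·(S₀ − S) = 0.3476 × 2759 = 959.0 kg VSS/d.

P_X ≈ 959 kg VSS/d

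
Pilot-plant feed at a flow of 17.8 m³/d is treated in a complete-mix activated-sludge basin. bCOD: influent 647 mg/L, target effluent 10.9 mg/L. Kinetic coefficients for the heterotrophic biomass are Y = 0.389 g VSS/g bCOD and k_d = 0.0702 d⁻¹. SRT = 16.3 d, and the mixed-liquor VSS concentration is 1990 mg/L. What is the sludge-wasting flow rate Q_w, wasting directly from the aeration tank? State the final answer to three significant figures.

Q_w ≈ 1.03 m³/d

Rearranging the biomass balance for a CMAS with decay, V = Y·Q·ΔS·θ_c / [X·(1+k_d θ_c)] = 0.389 × 17.8 × (647 − 10.9) × 16.3 / [1990 × (1 + 0.0702 × 16.3)] = 7.18×10^4 / 4267 = 16.82 m³.
With mixed-liquor wasting, θ_c = V/Q_w, so Q_w = V/θ_c = 16.82/16.3 = 1.032 m³/d.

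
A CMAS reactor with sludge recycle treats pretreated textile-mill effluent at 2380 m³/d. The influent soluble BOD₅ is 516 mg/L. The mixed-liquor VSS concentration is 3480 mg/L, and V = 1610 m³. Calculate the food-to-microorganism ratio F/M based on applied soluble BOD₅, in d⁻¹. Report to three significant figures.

F/M = Q·S₀ / (V·X) = 2380 × 516 / (1610 × 3480) = 0.2192 g soluble BOD₅·(g VSS·d)⁻¹.

F/M ≈ 0.219 d⁻¹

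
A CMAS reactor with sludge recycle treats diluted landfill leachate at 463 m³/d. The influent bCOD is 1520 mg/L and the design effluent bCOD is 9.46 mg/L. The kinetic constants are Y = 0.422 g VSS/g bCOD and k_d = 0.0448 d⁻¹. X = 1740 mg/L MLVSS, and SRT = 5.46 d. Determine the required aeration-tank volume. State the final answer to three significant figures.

From the SRT design equation V = Y Q (S₀−S) θ_c / [X (1 + k_d θ_c)] = 0.422 × 463 × (1520 − 9.46) × 5.46 / [1740 × (1 + 0.0448 × 5.46)] = 1.61×10^6 / 2166 = 744.1 m³.

V ≈ 744 m³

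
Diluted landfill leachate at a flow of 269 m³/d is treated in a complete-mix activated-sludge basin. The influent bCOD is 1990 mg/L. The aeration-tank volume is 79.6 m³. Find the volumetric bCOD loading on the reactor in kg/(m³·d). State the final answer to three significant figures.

Applied bCOD load per unit volume = Q·S₀/V = (269 × 1990/1000)/79.60 = 6.725 kg bCOD·m⁻³·d⁻¹.

L_v ≈ 6.72 kg bCOD/(m³·d)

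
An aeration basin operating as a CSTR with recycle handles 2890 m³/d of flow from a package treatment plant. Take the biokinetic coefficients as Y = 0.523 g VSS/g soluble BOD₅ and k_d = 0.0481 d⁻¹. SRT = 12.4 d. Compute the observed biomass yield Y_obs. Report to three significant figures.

Observed yield with endogenous decay: Y_obs = Y / (1 + k_d·θ_c) = 0.523 / (1 + 0.0481 × 12.4) = 0.523 / 1.596 = 0.3276 g VSS/g soluble BOD₅.

Y_obs ≈ 0.328 g VSS/g soluble BOD₅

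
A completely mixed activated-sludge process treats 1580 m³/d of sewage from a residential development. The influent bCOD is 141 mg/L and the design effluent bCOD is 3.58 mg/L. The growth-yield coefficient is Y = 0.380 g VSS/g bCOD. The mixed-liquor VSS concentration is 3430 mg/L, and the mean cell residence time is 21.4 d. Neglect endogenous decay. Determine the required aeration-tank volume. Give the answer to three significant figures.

V ≈ 515 m³

With k_d = 0 the design equation reduces to V = Y Q (S₀−S) θ_c / X = 0.380 × 1580 × (141 − 3.58) × 21.4 / 3430 = 514.8 m³.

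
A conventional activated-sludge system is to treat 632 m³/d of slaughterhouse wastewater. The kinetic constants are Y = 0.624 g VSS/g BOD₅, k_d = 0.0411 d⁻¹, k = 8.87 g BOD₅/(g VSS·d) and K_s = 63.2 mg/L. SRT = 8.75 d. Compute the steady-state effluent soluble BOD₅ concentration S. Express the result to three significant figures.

From the Monod/SRT balance for a CMAS, S = K_s·(1+k_d θ_c)/[θ_c·(Y k − k_d) − 1] = 63.2 × (1 + 0.0411 × 8.75) / [8.75 × (0.624 × 8.87 − 0.0411) − 1] = 85.93 / 47.07 = 1.826 mg/L.

S ≈ 1.83 mg/L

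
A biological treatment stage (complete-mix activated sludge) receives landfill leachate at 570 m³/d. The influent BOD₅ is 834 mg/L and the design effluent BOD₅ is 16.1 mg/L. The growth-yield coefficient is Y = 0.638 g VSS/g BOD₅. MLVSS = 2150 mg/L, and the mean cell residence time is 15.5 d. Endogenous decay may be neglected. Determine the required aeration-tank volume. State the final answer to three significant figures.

V ≈ 2140 m³

Biomass mass balance (decay neglected): V·X = Y·Q·(S₀ − S)·θ_c, so V = 0.638 × 570 × (834 − 16.1) × 15.5 / 2150 = 2144 m³.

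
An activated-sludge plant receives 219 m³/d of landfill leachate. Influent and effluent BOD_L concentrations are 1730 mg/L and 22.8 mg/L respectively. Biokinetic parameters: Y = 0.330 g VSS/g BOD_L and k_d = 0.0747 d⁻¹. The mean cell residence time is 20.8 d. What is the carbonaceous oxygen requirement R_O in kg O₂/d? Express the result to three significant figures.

Observed yield with endogenous decay: Y_obs = Y / (1 + k_d·θ_c) = 0.330 / (1 + 0.0747 × 20.8) = 0.330 / 2.554 = 0.1292 g VSS/g BOD_L.
Substrate removed = Q·(S₀ − S) = 219 m³/d × (1730 − 22.8) g/m³ = 3.74×10^5 g/d = 373.9 kg/d.
P_X = Y_obs·Q·(S₀ − S) = 0.1292 × 373.9 = 48.31 kg VSS/d.
R_O = Q·ΔS − 1.42 P_X = 373.9 − 68.60 = 305.3 kg O₂/d.

R_O ≈ 305 kg O₂/d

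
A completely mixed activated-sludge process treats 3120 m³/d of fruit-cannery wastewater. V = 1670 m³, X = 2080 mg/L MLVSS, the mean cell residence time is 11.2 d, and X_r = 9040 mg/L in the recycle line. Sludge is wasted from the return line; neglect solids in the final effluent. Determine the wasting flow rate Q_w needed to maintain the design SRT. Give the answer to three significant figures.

Q_w = (V·X)/(θ_c X_r) = 1670 × 2080 / (11.2 × 9040) = 34.31 m³/d.

Q_w ≈ 34.3 m³/d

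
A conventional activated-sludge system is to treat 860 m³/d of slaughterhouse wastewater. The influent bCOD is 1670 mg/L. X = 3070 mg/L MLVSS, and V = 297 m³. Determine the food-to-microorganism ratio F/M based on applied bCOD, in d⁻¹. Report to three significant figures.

F/M ≈ 1.58 d⁻¹

F/M = Q·S₀ / (V·X) = 860 × 1670 / (297.0 × 3070) = 1.575 g bCOD·(g VSS·d)⁻¹.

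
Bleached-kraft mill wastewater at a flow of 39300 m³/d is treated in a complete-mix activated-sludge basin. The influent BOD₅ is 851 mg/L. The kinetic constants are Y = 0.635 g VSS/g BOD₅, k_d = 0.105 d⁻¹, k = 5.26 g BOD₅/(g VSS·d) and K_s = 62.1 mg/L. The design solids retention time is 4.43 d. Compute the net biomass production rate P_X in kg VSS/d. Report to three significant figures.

P_X ≈ 14400 kg VSS/d

From the Monod/SRT balance for a CMAS, S = K_s·(1+k_d θ_c)/[θ_c·(Y k − k_d) − 1] = 62.1 × (1 + 0.105 × 4.43) / [4.43 × (0.635 × 5.26 − 0.105) − 1] = 90.99 / 13.33 = 6.825 mg/L.
Correct the yield for decay: Y_obs = Y/(1 + k_d θ_c) = 0.635 / (1 + 0.105 × 4.43) = 0.635 / 1.465 = 0.4334.
Q·(S₀ − S) = 39300 × (851 − 6.82) × 10⁻³ = 33176 kg/d removed.
P_X = Y_obs · Q(S₀ − S) = 0.4334 × 33176 = 14379 kg VSS/d.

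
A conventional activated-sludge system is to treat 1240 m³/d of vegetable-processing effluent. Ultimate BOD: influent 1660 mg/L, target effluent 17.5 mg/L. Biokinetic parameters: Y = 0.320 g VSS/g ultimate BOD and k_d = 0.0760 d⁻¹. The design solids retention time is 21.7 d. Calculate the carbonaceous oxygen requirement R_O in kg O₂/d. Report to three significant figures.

Y_obs = Y / (1 + k_d θ_c) = 0.320 / (1 + 0.0760 × 21.7) = 0.320 / 2.649 = 0.1208.
Substrate removed = Q·(S₀ − S) = 1240 m³/d × (1660 − 17.5) g/m³ = 2.04×10^6 g/d = 2037 kg/d.
P_X = Y_obs·Q·(S₀ − S) = 0.1208 × 2037 = 246.0 kg VSS/d.
R_O = Q·ΔS − 1.42 P_X = 2037 − 349.3 = 1687 kg O₂/d.

R_O ≈ 1690 kg O₂/d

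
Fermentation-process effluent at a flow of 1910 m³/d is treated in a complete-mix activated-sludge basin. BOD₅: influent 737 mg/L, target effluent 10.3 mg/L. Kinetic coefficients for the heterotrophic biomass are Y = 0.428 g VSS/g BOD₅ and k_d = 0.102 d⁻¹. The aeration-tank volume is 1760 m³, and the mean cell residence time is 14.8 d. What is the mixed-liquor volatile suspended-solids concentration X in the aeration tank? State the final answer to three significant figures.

X ≈ 1990 mg/L

Solving the biomass balance for X: X = Y Q (S₀−S) θ_c / [V (1+k_d θ_c)] = 0.428 × 1910 × (737 − 10.3) × 14.8 / [1760 × (1 + 0.102 × 14.8)] = 1991 mg/L.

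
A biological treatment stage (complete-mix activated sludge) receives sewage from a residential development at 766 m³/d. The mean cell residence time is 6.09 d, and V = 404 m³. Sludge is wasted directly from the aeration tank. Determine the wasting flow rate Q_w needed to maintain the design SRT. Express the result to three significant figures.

Q_w ≈ 66.3 m³/d

Wasting from the aeration tank: Q_w = V / θ_c = 404.0 / 6.09 = 66.34 m³/d.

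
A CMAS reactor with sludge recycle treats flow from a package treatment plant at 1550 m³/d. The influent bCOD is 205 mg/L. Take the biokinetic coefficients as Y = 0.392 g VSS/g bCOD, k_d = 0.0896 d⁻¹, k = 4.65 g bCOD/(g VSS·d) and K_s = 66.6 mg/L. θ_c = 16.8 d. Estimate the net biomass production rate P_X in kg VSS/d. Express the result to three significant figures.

P_X ≈ 48.3 kg VSS/d

Effluent substrate depends only on kinetics and SRT: S = K_s(1 + k_d θ_c) / [θ_c(Yk − k_d) − 1] = 66.6 × (1 + 0.0896 × 16.8) / [16.8 × (0.392 × 4.65 − 0.0896) − 1] = 166.9 / 28.12 = 5.934 mg/L.
The observed yield is Y_obs = Y/(1 + k_d·θ_c) = 0.392 / (1 + 0.0896 × 16.8) = 0.392 / 2.505 = 0.1565 g VSS per g bCOD removed.
ΔS = 205 − 5.93 = 199.1 mg/L, so the substrate removal rate is 1550 × 199.1/1000 = 308.6 kg bCOD/d.
P_X = Y_obs · Q(S₀ − S) = 0.1565 × 308.6 = 48.28 kg VSS/d.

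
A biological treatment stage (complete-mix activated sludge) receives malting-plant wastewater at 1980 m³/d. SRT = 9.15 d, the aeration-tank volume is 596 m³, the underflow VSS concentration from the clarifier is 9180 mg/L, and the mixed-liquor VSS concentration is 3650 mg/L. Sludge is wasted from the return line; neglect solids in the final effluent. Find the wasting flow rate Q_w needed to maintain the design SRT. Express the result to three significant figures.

θ_c = V·X/(Q_w·X_r) when wasting from the recycle, so Q_w = V·X/(θ_c·X_r) = 596.0 × 3650 / (9.15 × 9180) = 25.90 m³/d.

Q_w ≈ 25.9 m³/d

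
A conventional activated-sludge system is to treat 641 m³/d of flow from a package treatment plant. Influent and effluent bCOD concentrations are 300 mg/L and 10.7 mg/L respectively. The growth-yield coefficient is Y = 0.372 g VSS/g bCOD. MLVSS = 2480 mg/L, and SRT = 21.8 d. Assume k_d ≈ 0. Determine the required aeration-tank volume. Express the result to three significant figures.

V ≈ 606 m³

Biomass mass balance (decay neglected): V·X = Y·Q·(S₀ − S)·θ_c, so V = 0.372 × 641 × (300 − 10.7) × 21.8 / 2480 = 606.4 m³.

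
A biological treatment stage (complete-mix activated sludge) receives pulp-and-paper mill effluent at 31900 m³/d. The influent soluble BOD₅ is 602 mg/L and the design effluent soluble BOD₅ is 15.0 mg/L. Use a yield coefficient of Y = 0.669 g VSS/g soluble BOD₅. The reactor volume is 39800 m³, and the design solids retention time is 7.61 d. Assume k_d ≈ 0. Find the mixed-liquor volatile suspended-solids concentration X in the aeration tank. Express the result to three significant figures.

From V·X = Y·Q·(S₀ − S)·θ_c (decay neglected): X = 0.669 × 31900 × (602 − 15.0) × 7.61 / 39800 = 2395 mg/L.

X ≈ 2400 mg/L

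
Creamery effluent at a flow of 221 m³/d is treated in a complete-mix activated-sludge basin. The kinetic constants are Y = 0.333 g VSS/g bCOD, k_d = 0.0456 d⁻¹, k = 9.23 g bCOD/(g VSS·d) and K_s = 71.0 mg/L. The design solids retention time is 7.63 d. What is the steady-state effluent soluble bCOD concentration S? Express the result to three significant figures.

For a completely mixed reactor with recycle the Lawrence–McCarty relation gives S = K_s·(1 + k_d·θ_c) / [θ_c·(Y·k − k_d) − 1] = 71.0 × (1 + 0.0456 × 7.63) / [7.63 × (0.333 × 9.23 − 0.0456) − 1] = 95.70 / 22.10 = 4.330 mg/L.

S ≈ 4.33 mg/L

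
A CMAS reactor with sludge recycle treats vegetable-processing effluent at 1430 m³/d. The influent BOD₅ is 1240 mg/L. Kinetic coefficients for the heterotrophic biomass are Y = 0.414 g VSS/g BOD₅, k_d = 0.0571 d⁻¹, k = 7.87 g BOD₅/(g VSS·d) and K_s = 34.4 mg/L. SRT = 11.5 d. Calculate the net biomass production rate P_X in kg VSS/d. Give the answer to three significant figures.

P_X ≈ 443 kg VSS/d

From the Monod/SRT balance for a CMAS, S = K_s·(1+k_d θ_c)/[θ_c·(Y k − k_d) − 1] = 34.4 × (1 + 0.0571 × 11.5) / [11.5 × (0.414 × 7.87 − 0.0571) − 1] = 56.99 / 35.81 = 1.591 mg/L.
Observed yield with endogenous decay: Y_obs = Y / (1 + k_d·θ_c) = 0.414 / (1 + 0.0571 × 11.5) = 0.414 / 1.657 = 0.2499 g VSS/g BOD₅.
Substrate removed = Q·(S₀ − S) = 1430 m³/d × (1240 − 1.59) g/m³ = 1.77×10^6 g/d = 1771 kg/d.
So the net sludge growth is P_X = 0.2499 × 1771 = 442.6 kg VSS/d.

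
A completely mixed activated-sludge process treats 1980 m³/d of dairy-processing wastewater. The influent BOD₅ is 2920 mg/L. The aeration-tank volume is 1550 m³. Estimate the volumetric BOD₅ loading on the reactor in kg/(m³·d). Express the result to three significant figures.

L_v = Q S₀ / V = 1980 × 2920 × 10⁻³ / 1550 = 3.730 kg/(m³·d).

L_v ≈ 3.73 kg BOD₅/(m³·d)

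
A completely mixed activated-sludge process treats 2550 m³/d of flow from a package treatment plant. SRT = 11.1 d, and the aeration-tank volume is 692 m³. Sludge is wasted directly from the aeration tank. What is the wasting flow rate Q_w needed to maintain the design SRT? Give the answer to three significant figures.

Wasting from the aeration tank: Q_w = V / θ_c = 692.0 / 11.1 = 62.34 m³/d.

Q_w ≈ 62.3 m³/d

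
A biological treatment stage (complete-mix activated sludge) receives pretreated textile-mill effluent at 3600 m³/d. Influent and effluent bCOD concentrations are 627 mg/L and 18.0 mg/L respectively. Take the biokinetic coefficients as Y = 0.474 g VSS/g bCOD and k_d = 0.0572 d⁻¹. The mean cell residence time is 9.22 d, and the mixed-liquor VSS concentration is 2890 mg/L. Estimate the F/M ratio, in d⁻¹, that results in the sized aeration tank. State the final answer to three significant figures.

From the SRT design equation V = Y Q (S₀−S) θ_c / [X (1 + k_d θ_c)] = 0.474 × 3600 × (627 − 18.0) × 9.22 / [2890 × (1 + 0.0572 × 9.22)] = 9.58×10^6 / 4414 = 2171 m³.
F/M = Q·S₀ / (V·X) = 3600 × 627 / (2171 × 2890) = 0.3598 g bCOD·(g VSS·d)⁻¹.

F/M ≈ 0.360 d⁻¹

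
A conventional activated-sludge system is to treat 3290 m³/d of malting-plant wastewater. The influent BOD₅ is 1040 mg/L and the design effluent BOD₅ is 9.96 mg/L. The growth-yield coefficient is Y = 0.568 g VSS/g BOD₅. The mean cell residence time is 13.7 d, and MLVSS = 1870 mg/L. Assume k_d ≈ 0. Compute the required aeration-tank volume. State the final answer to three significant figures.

V ≈ 14100 m³

Biomass mass balance (decay neglected): V·X = Y·Q·(S₀ − S)·θ_c, so V = 0.568 × 3290 × (1040 − 9.96) × 13.7 / 1870 = 14102 m³.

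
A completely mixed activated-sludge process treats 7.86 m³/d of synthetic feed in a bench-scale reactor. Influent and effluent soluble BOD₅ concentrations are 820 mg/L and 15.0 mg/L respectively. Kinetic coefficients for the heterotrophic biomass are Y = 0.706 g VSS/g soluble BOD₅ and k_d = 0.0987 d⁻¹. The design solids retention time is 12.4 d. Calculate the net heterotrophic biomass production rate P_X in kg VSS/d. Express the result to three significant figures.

P_X ≈ 2.01 kg VSS/d

The observed yield is Y_obs = Y/(1 + k_d·θ_c) = 0.706 / (1 + 0.0987 × 12.4) = 0.706 / 2.224 = 0.3175 g VSS per g soluble BOD₅ removed.
ΔS = 820 − 15.0 = 805.0 mg/L, so the substrate removal rate is 7.86 × 805.0/1000 = 6.327 kg soluble BOD₅/d.
Net biomass production P_X = Y_obs × Q·(S₀ − S) = 0.3175 × 6.327 = 2.009 kg VSS/d.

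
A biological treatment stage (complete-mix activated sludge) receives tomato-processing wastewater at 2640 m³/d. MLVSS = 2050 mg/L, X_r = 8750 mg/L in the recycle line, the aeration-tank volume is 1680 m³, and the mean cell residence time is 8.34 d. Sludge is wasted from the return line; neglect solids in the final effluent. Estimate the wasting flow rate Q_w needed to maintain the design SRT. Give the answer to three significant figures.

Q_w ≈ 47.2 m³/d

Wasting from the return line (neglecting effluent solids): Q_w = V·X / (θ_c·X_r) = 1680 × 2050 / (8.34 × 8750) = 47.19 m³/d.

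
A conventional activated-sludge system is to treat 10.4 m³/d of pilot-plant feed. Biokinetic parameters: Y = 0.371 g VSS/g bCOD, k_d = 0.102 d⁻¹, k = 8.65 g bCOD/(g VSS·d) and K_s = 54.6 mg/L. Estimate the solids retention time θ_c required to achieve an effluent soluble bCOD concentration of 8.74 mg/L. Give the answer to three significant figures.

θ_c ≈ 2.93 d

At the target effluent, Y k S/(K_s+S) = 0.371×8.65×8.74/63.34 = 0.4428 d⁻¹.
Then 1/θ_c = μ − k_d = 0.4428 − 0.102 = 0.3408 d⁻¹, giving θ_c = 2.934 d.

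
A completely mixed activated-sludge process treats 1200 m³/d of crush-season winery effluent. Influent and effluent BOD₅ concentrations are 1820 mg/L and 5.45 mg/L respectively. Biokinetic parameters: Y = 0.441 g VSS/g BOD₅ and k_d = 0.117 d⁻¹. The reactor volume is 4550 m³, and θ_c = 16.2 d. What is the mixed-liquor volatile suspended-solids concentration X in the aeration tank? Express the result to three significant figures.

X = Y·Q·ΔS·θ_c / [V·(1 + k_d θ_c)] = 0.441 × 1200 × (1820 − 5.45) × 16.2 / [4550 × (1 + 0.117 × 16.2)] = 1181 mg/L.

X ≈ 1180 mg/L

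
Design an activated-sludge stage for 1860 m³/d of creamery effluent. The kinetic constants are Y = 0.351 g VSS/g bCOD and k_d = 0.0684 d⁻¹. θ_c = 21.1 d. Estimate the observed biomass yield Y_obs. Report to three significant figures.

Correct the yield for decay: Y_obs = Y/(1 + k_d θ_c) = 0.351 / (1 + 0.0684 × 21.1) = 0.351 / 2.443 = 0.1437.

Y_obs ≈ 0.144 g VSS/g bCOD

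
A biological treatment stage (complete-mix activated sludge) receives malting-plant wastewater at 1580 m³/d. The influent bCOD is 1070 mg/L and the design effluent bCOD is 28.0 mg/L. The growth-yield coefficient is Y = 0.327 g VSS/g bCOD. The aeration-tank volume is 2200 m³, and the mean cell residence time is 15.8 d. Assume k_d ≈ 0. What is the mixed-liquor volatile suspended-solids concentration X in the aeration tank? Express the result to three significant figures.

X ≈ 3870 mg/L

X = Y·Q·ΔS·θ_c / V = 0.327 × 1580 × (1070 − 28.0) × 15.8 / 2200 = 3866 mg/L.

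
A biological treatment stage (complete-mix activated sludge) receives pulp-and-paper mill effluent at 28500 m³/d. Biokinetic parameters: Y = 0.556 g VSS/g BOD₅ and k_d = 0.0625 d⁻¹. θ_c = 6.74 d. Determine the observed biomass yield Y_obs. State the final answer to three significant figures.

Y_obs ≈ 0.391 g VSS/g BOD₅

Correct the yield for decay: Y_obs = Y/(1 + k_d θ_c) = 0.556 / (1 + 0.0625 × 6.74) = 0.556 / 1.421 = 0.3912.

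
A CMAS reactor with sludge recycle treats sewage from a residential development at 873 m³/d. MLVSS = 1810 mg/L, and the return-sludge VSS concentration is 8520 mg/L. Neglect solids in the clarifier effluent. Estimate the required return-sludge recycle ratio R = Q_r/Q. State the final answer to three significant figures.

Solids balance on the clarifier gives (1+R)X = R·X_r, so R = X/(X_r − X) = 1810 / (8520 − 1810) = 0.2697.

R ≈ 0.270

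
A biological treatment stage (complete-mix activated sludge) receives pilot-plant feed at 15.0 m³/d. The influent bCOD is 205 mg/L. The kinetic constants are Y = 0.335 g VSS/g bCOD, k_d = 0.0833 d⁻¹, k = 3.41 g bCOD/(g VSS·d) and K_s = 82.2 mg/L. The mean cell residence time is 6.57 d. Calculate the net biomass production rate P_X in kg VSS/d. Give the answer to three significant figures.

For a completely mixed reactor with recycle the Lawrence–McCarty relation gives S = K_s·(1 + k_d·θ_c) / [θ_c·(Y·k − k_d) − 1] = 82.2 × (1 + 0.0833 × 6.57) / [6.57 × (0.335 × 3.41 − 0.0833) − 1] = 127.2 / 5.958 = 21.35 mg/L.
The observed yield is Y_obs = Y/(1 + k_d·θ_c) = 0.335 / (1 + 0.0833 × 6.57) = 0.335 / 1.547 = 0.2165 g VSS per g bCOD removed.
ΔS = 205 − 21.3 = 183.7 mg/L, so the substrate removal rate is 15.0 × 183.7/1000 = 2.756 kg bCOD/d.
P_X = Y_obs · Q(S₀ − S) = 0.2165 × 2.756 = 0.5966 kg VSS/d.

P_X ≈ 0.597 kg VSS/d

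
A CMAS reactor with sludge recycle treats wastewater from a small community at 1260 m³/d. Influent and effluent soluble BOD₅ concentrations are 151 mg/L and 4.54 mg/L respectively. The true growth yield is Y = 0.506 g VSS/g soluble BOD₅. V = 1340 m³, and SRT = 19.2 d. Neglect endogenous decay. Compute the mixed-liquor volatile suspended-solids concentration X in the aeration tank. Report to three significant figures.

X ≈ 1340 mg/L

Without decay, X = Y Q (S₀−S) θ_c / V = 0.506 × 1260 × (151 − 4.54) × 19.2 / 1340 = 1338 mg/L.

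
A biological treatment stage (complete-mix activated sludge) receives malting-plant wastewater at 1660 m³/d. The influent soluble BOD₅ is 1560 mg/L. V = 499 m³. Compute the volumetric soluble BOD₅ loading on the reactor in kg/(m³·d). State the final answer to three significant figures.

L_v ≈ 5.19 kg soluble BOD₅/(m³·d)

Applied soluble BOD₅ load per unit volume = Q·S₀/V = (1660 × 1560/1000)/499.0 = 5.190 kg soluble BOD₅·m⁻³·d⁻¹.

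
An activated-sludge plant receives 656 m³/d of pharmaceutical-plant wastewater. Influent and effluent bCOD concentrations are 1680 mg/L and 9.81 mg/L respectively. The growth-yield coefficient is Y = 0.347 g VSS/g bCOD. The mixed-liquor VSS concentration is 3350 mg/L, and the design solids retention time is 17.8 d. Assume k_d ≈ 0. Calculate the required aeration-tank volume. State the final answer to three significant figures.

V·X = Y·Q·ΔS·θ_c gives V = 0.347 × 656 × (1680 − 9.81) × 17.8 / 3350 = 2020 m³.

V ≈ 2020 m³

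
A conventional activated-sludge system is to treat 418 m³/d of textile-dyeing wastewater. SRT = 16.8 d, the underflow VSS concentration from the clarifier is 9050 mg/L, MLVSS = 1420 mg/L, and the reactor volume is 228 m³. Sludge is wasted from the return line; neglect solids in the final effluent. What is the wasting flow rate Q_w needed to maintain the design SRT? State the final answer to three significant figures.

Q_w ≈ 2.13 m³/d

θ_c = V·X/(Q_w·X_r) when wasting from the recycle, so Q_w = V·X/(θ_c·X_r) = 228.0 × 1420 / (16.8 × 9050) = 2.129 m³/d.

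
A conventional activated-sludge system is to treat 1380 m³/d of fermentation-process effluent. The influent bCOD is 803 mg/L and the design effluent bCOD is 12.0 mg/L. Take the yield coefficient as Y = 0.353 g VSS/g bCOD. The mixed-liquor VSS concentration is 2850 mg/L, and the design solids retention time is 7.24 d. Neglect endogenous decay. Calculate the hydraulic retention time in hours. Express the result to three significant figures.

τ ≈ 17.0 h

Biomass mass balance (decay neglected): V·X = Y·Q·(S₀ − S)·θ_c, so V = 0.353 × 1380 × (803 − 12.0) × 7.24 / 2850 = 978.9 m³.
Hydraulic retention time τ = V/Q = 978.9 / 1380 = 0.7093 d = 17.02 h.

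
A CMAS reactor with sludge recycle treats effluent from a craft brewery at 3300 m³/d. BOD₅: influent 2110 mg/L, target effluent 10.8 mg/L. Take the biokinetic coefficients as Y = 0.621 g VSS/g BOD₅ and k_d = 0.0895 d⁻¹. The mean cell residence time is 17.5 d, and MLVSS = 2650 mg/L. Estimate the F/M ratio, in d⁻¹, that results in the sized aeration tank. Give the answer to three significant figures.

F/M ≈ 0.237 d⁻¹

Rearranging the biomass balance for a CMAS with decay, V = Y·Q·ΔS·θ_c / [X·(1+k_d θ_c)] = 0.621 × 3300 × (2110 − 10.8) × 17.5 / [2650 × (1 + 0.0895 × 17.5)] = 7.53×10^7 / 6801 = 11070 m³.
F/M = Q·S₀ / (V·X) = 3300 × 2110 / (11070 × 2650) = 0.2374 g BOD₅·(g VSS·d)⁻¹.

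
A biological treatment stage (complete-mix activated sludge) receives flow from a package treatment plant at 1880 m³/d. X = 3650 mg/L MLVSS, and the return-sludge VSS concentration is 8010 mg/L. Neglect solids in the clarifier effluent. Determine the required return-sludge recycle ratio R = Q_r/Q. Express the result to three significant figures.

R = Q_r/Q = X/(X_r − X) = 3650 / (8010 − 3650) = 0.8372.

R ≈ 0.837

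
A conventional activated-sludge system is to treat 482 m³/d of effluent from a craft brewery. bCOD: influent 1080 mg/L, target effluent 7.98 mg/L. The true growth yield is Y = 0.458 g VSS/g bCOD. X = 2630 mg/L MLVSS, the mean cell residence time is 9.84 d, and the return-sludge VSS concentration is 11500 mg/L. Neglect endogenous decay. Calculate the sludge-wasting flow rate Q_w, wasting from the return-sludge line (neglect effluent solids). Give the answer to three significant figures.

Q_w ≈ 20.6 m³/d

V·X = Y·Q·ΔS·θ_c gives V = 0.458 × 482 × (1080 − 7.98) × 9.84 / 2630 = 885.4 m³.
θ_c = V·X/(Q_w·X_r) when wasting from the recycle, so Q_w = V·X/(θ_c·X_r) = 885.4 × 2630 / (9.84 × 11500) = 20.58 m³/d.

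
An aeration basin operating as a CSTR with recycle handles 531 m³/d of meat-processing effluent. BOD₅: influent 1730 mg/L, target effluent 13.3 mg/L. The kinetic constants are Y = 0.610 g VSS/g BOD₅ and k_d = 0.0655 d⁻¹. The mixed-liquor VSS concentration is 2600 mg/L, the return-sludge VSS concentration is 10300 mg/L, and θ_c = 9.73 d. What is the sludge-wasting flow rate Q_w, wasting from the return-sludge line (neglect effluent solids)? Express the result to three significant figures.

Q_w ≈ 33.0 m³/d

From the SRT design equation V = Y Q (S₀−S) θ_c / [X (1 + k_d θ_c)] = 0.610 × 531 × (1730 − 13.3) × 9.73 / [2600 × (1 + 0.0655 × 9.73)] = 5.41×10^6 / 4257 = 1271 m³.
Q_w = (V·X)/(θ_c X_r) = 1271 × 2600 / (9.73 × 10300) = 32.97 m³/d.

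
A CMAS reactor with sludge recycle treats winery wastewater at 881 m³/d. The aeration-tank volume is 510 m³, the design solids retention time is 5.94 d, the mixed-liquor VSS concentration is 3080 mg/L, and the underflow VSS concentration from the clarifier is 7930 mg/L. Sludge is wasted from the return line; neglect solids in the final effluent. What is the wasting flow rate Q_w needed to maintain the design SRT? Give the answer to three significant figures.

Q_w ≈ 33.3 m³/d

θ_c = V·X/(Q_w·X_r) when wasting from the recycle, so Q_w = V·X/(θ_c·X_r) = 510.0 × 3080 / (5.94 × 7930) = 33.35 m³/d.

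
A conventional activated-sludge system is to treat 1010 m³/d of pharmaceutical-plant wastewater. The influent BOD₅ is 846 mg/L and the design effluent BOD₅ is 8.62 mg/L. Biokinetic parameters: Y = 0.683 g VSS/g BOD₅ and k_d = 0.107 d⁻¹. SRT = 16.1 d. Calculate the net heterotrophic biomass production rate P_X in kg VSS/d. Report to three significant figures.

P_X ≈ 212 kg VSS/d

Y_obs = Y / (1 + k_d θ_c) = 0.683 / (1 + 0.107 × 16.1) = 0.683 / 2.723 = 0.2509.
Q·(S₀ − S) = 1010 × (846 − 8.62) × 10⁻³ = 845.8 kg/d removed.
So the net sludge growth is P_X = 0.2509 × 845.8 = 212.2 kg VSS/d.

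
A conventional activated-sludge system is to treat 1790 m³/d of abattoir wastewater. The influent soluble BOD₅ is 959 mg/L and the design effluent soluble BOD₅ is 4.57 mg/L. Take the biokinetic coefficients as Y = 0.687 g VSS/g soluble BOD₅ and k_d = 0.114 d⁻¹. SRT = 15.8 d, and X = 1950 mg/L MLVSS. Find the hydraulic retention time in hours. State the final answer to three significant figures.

τ ≈ 45.5 h

Steady-state biomass mass balance: V·X·(1 + k_d·θ_c) = Y·Q·(S₀ − S)·θ_c, so V = 0.687 × 1790 × (959 − 4.57) × 15.8 / [1950 × (1 + 0.114 × 15.8)] = 1.85×10^7 / 5462 = 3395 m³.
HRT = V/Q = 3395 m³ / 1790 m³·d⁻¹ = 1.897 d × 24 = 45.52 h.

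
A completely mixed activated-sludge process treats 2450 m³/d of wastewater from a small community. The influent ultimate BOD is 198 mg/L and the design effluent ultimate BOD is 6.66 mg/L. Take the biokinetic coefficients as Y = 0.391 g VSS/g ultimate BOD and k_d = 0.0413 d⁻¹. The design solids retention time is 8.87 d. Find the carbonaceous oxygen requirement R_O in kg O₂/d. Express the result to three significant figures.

Correct the yield for decay: Y_obs = Y/(1 + k_d θ_c) = 0.391 / (1 + 0.0413 × 8.87) = 0.391 / 1.366 = 0.2862.
Q·(S₀ − S) = 2450 × (198 − 6.66) × 10⁻³ = 468.8 kg/d removed.
Biomass synthesised: P_X = Y_obs × 468.8 = 134.2 kg VSS/d.
R_O = Q·(S₀ − S) − 1.42·P_X = 468.8 − 1.42 × 134.2 = 278.3 kg O₂/d.

R_O ≈ 278 kg O₂/d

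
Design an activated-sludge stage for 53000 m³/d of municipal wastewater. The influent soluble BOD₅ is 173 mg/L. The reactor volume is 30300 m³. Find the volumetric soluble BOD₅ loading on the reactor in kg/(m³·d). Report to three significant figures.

Applied soluble BOD₅ load per unit volume = Q·S₀/V = (53000 × 173/1000)/30300 = 0.3026 kg soluble BOD₅·m⁻³·d⁻¹.

L_v ≈ 0.303 kg soluble BOD₅/(m³·d)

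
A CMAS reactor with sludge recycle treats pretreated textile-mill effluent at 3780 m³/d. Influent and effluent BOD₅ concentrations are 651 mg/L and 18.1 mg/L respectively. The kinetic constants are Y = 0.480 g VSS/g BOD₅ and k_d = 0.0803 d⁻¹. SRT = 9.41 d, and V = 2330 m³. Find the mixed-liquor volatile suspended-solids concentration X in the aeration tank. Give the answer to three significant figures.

X ≈ 2640 mg/L

Solving the biomass balance for X: X = Y Q (S₀−S) θ_c / [V (1+k_d θ_c)] = 0.480 × 3780 × (651 − 18.1) × 9.41 / [2330 × (1 + 0.0803 × 9.41)] = 2642 mg/L.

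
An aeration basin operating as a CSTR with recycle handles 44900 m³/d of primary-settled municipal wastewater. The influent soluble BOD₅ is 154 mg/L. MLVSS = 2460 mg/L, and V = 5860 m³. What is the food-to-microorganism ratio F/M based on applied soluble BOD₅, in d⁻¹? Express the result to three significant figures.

Food-to-microorganism ratio F/M = Q S₀ / (V X) = 44900 × 154 / (5860 × 2460) = 0.4797 d⁻¹.

F/M ≈ 0.480 d⁻¹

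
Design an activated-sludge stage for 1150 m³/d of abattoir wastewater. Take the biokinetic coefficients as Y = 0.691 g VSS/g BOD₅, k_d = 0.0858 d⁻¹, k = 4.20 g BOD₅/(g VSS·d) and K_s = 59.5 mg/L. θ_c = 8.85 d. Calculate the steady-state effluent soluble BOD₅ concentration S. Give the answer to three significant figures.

Effluent substrate depends only on kinetics and SRT: S = K_s(1 + k_d θ_c) / [θ_c(Yk − k_d) − 1] = 59.5 × (1 + 0.0858 × 8.85) / [8.85 × (0.691 × 4.20 − 0.0858) − 1] = 104.7 / 23.93 = 4.375 mg/L.

S ≈ 4.38 mg/L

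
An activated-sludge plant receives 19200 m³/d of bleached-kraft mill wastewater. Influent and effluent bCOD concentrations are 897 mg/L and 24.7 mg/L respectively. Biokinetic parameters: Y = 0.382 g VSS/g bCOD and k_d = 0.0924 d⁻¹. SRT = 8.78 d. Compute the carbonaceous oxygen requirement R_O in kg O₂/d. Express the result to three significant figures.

R_O ≈ 11700 kg O₂/d

Correct the yield for decay: Y_obs = Y/(1 + k_d θ_c) = 0.382 / (1 + 0.0924 × 8.78) = 0.382 / 1.811 = 0.2109.
ΔS = 897 − 24.7 = 872.3 mg/L, so the substrate removal rate is 19200 × 872.3/1000 = 16748 kg bCOD/d.
Biomass synthesised: P_X = Y_obs × 16748 = 3532 kg VSS/d.
R_O = Q·ΔS − 1.42 P_X = 16748 − 5016 = 11732 kg O₂/d.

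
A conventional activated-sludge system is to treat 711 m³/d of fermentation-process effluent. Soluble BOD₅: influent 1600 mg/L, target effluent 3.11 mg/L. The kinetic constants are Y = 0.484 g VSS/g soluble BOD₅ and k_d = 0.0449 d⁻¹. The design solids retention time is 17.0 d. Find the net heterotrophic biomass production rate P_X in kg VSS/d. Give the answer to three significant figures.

P_X ≈ 312 kg VSS/d

The observed yield is Y_obs = Y/(1 + k_d·θ_c) = 0.484 / (1 + 0.0449 × 17.0) = 0.484 / 1.763 = 0.2745 g VSS per g soluble BOD₅ removed.
Substrate removed = Q·(S₀ − S) = 711 m³/d × (1600 − 3.11) g/m³ = 1.14×10^6 g/d = 1135 kg/d.
So the net sludge growth is P_X = 0.2745 × 1135 = 311.6 kg VSS/d.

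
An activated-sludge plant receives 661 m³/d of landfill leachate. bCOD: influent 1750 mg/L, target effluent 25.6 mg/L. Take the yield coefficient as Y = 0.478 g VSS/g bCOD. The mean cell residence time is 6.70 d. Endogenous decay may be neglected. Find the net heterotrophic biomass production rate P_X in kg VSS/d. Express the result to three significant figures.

P_X ≈ 545 kg VSS/d

With endogenous decay neglected, the observed yield equals the true yield: Y_obs = Y = 0.478 g VSS/g bCOD.
ΔS = 1750 − 25.6 = 1724 mg/L, so the substrate removal rate is 661 × 1724/1000 = 1140 kg bCOD/d.
P_X = Y_obs · Q(S₀ − S) = 0.4780 × 1140 = 544.8 kg VSS/d.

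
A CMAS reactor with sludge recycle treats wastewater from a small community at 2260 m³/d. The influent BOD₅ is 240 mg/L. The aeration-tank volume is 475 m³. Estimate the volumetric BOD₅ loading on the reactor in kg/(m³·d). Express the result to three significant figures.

L_v = Q S₀ / V = 2260 × 240 × 10⁻³ / 475.0 = 1.142 kg/(m³·d).

L_v ≈ 1.14 kg BOD₅/(m³·d)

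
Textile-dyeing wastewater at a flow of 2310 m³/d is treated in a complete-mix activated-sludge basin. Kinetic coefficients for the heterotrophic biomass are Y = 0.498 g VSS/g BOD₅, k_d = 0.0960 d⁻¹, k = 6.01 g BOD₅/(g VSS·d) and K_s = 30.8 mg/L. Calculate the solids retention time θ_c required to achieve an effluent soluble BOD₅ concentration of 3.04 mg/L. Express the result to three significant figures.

From 1/θ_c = Y·k·S/(K_s + S) − k_d: Y·k·S/(K_s+S) = 0.498 × 6.01 × 3.04 / (30.8 + 3.04) = 0.2689 d⁻¹.
1/θ_c = 0.2689 − 0.0960 = 0.1729 d⁻¹, so θ_c = 5.785 d.

θ_c ≈ 5.78 d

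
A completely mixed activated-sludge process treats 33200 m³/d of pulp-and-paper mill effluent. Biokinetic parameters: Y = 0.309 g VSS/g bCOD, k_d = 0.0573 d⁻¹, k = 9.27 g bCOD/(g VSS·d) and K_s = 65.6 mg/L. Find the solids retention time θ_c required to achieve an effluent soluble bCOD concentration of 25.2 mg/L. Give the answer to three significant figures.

Specific growth rate at S = 25.2 mg/L: μ = YkS/(K_s+S) = 0.309·9.27·25.2/(65.6+25.2) = 0.7950 d⁻¹.
Then 1/θ_c = μ − k_d = 0.7950 − 0.0573 = 0.7377 d⁻¹, giving θ_c = 1.356 d.

θ_c ≈ 1.36 d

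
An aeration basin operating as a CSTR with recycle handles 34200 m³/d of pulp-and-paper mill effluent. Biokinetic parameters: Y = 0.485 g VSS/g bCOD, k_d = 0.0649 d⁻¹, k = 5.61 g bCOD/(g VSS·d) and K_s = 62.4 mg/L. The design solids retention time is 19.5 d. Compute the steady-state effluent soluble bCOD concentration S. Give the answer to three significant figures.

Effluent substrate depends only on kinetics and SRT: S = K_s(1 + k_d θ_c) / [θ_c(Yk − k_d) − 1] = 62.4 × (1 + 0.0649 × 19.5) / [19.5 × (0.485 × 5.61 − 0.0649) − 1] = 141.4 / 50.79 = 2.783 mg/L.

S ≈ 2.78 mg/L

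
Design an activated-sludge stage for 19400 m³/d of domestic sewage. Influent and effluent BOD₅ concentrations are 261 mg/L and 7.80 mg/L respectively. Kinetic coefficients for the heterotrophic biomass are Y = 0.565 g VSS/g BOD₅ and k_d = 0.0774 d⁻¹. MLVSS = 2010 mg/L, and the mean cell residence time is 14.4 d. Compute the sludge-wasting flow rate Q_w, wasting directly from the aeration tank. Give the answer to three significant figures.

Steady-state biomass mass balance: V·X·(1 + k_d·θ_c) = Y·Q·(S₀ − S)·θ_c, so V = 0.565 × 19400 × (261 − 7.80) × 14.4 / [2010 × (1 + 0.0774 × 14.4)] = 4×10^7 / 4250 = 9403 m³.
For wasting at MLVSS concentration, Q_w = V/θ_c = 9403/14.4 = 653.0 m³/d.

Q_w ≈ 653 m³/d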